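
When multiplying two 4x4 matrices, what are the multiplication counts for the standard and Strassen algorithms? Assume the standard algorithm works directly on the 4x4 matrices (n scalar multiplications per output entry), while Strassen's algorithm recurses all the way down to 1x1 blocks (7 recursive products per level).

Matrix multiplication for 4x4 matrices:

Standard algorithm: 4^3 = 64 multiplications
Strassen's algorithm: 7^(log2(4)) = 7^2 = 49 multiplications
Savings: 64 - 49 = 15 multiplications

Standard: 64 multiplications (4^3). Strassen: 49 multiplications (7^2). Strassen reduces 8 recursive multiplications to 7 at each level.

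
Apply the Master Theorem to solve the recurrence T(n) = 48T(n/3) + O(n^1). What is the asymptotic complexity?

Master Theorem for T(n) = 48T(n/3) + O(n^1):

a = 48, b = 3, c = 1
log_b(a) = log_3(48) = 3.5237

Case 1: c = 1 < log_3(48) = 3.5237
T(n) = O(n^(log_3 48))

For T(n) = 48T(n/3) + O(n^1): log_3(48) = 3.5237. This is Case 1 of the Master Theorem (c < log_b(a), work dominated by leaves), giving O(n^(log_3 48)).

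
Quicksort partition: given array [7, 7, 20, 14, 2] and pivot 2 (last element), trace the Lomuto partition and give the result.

Lomuto partition with pivot = 2:

Initial array: [7, 7, 20, 14, 2]

arr[0]=7 > 2: no swap
arr[1]=7 > 2: no swap
arr[2]=20 > 2: no swap
arr[3]=14 > 2: no swap

Place pivot at position 0: [2, 7, 20, 14, 7]
Pivot position: 0

After partitioning with pivot 2, the array becomes [2, 7, 20, 14, 7]. The pivot is placed at index 0. All elements to the left of the pivot are <= 2, and all elements to the right are > 2.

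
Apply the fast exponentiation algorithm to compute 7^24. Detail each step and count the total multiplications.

Computing 7^24 by squaring (build up from 7^1; each line after the first costs one multiplication):

7^1 = 7
7^2 = (7^1)^2 = 7^2 = 49
7^3 = 7 * 7^2 = 7 * 49 = 343
7^6 = (7^3)^2 = 343^2 = 117649
7^12 = (7^6)^2 = 117649^2 = 13841287201
7^24 = (7^12)^2 = 13841287201^2 = 191581231380566414401

Result: 191581231380566414401
Multiplications needed: 5 (5 lines after 7^1)

7^24 = 191581231380566414401. Using exponentiation by squaring, this requires 5 multiplications. The key idea: if the exponent is even, square the half-power; if odd, multiply by the base once.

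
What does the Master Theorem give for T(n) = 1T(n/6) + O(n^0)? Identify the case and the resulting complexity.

Master Theorem for T(n) = 1T(n/6) + O(n^0):

a = 1, b = 6, c = 0
log_b(a) = log_6(1) = 0.0000

Case 2: c = 0 = log_6(1) = 0.0000
T(n) = O(n^0 log n) = O(log n)

For T(n) = 1T(n/6) + O(n^0): log_6(1) = 0.0000. This is Case 2 of the Master Theorem (c = log_b(a), equal work at all levels), giving O(log n).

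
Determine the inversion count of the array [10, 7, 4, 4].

Finding inversions in [10, 7, 4, 4]:

(0, 1): arr[0]=10 > arr[1]=7
(0, 2): arr[0]=10 > arr[2]=4
(0, 3): arr[0]=10 > arr[3]=4
(1, 2): arr[1]=7 > arr[2]=4
(1, 3): arr[1]=7 > arr[3]=4

Total inversions: 5

The array has 5 inversion(s): (0,1), (0,2), (0,3), (1,2), (1,3). Each pair (i,j) satisfies i < j and arr[i] > arr[j].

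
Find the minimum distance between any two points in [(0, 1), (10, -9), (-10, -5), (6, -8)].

Computing all pairwise distances among 4 points:

d((0, 1), (10, -9)) = 14.1421
d((0, 1), (-10, -5)) = 11.6619
d((0, 1), (6, -8)) = 10.8167
d((10, -9), (-10, -5)) = 20.3961
d((10, -9), (6, -8)) = 4.1231 <-- minimum
d((-10, -5), (6, -8)) = 16.2788

Closest pair: (10, -9) and (6, -8) with distance 4.1231

The closest pair is (10, -9) and (6, -8) with Euclidean distance 4.1231. For 4 points, brute-force pairwise comparison is shown above. For large n, the divide-and-conquer algorithm (sort by x, recurse on halves, check the dividing strip) achieves O(n log n).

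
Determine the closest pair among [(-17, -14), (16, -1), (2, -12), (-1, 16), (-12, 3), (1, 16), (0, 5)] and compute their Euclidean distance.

Computing all pairwise distances among 7 points:

d((-17, -14), (16, -1)) = 35.4683
d((-17, -14), (2, -12)) = 19.105
d((-17, -14), (-1, 16)) = 34.0
d((-17, -14), (-12, 3)) = 17.72
d((-17, -14), (1, 16)) = 34.9857
d((-17, -14), (0, 5)) = 25.4951
d((16, -1), (2, -12)) = 17.8045
d((16, -1), (-1, 16)) = 24.0416
d((16, -1), (-12, 3)) = 28.2843
d((16, -1), (1, 16)) = 22.6716
d((16, -1), (0, 5)) = 17.088
d((2, -12), (-1, 16)) = 28.1603
d((2, -12), (-12, 3)) = 20.5183
d((2, -12), (1, 16)) = 28.0179
d((2, -12), (0, 5)) = 17.1172
d((-1, 16), (-12, 3)) = 17.0294
d((-1, 16), (1, 16)) = 2.0 <-- minimum
d((-1, 16), (0, 5)) = 11.0454
d((-12, 3), (1, 16)) = 18.3848
d((-12, 3), (0, 5)) = 12.1655
d((1, 16), (0, 5)) = 11.0454

Closest pair: (-1, 16) and (1, 16) with distance 2.0

The closest pair is (-1, 16) and (1, 16) with Euclidean distance 2.0. For 7 points, brute-force pairwise comparison is shown above. For large n, the divide-and-conquer algorithm (sort by x, recurse on halves, check the dividing strip) achieves O(n log n).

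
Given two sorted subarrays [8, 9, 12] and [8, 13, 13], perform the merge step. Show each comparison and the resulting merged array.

Merging process:

Compare 8 vs 8: take 8 from left. Merged: [8]
Compare 9 vs 8: take 8 from right. Merged: [8, 8]
Compare 9 vs 13: take 9 from left. Merged: [8, 8, 9]
Compare 12 vs 13: take 12 from left. Merged: [8, 8, 9, 12]
Append remaining from right: [13, 13]. Merged: [8, 8, 9, 12, 13, 13]

Final merged array: [8, 8, 9, 12, 13, 13]
Total comparisons: 4

The merged array is [8, 8, 9, 12, 13, 13], requiring 4 comparisons. The merge step runs in O(n) time where n is the total number of elements.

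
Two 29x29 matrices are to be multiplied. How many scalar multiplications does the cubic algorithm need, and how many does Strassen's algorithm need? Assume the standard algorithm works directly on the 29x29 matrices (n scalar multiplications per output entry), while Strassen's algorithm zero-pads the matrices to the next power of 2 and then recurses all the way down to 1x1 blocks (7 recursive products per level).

Matrix multiplication for 29x29 matrices:

Strassen's algorithm requires power-of-2 dimensions. Pad 29x29 to 32x32 (next power of 2).

Standard algorithm: 29^3 = 24389 multiplications
Strassen's algorithm: 7^(log2(32)) = 7^5 = 16807 multiplications
Savings: 24389 - 16807 = 7582 multiplications

Standard: 24389 multiplications (29^3). Strassen: 16807 multiplications (7^5, after padding to 32x32). Strassen reduces 8 recursive multiplications to 7 at each level.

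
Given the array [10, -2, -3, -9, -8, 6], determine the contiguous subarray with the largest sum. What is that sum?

Using Kadane's algorithm on [10, -2, -3, -9, -8, 6]:

Scanning through the array:
Position 1 (value -2): max_ending_here = 8, max_so_far = 10
Position 2 (value -3): max_ending_here = 5, max_so_far = 10
Position 3 (value -9): max_ending_here = -4, max_so_far = 10
Position 4 (value -8): max_ending_here = -8, max_so_far = 10
Position 5 (value 6): max_ending_here = 6, max_so_far = 10

Maximum subarray: [10]
Maximum sum: 10

The maximum subarray is [10] with sum 10. This subarray runs from index 0 to index 0.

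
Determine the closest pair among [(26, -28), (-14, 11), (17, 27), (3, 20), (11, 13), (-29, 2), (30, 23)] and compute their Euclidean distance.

Computing all pairwise distances among 7 points:

d((26, -28), (-14, 11)) = 55.8659
d((26, -28), (17, 27)) = 55.7315
d((26, -28), (3, 20)) = 53.2259
d((26, -28), (11, 13)) = 43.6578
d((26, -28), (-29, 2)) = 62.6498
d((26, -28), (30, 23)) = 51.1566
d((-14, 11), (17, 27)) = 34.8855
d((-14, 11), (3, 20)) = 19.2354
d((-14, 11), (11, 13)) = 25.0799
d((-14, 11), (-29, 2)) = 17.4929
d((-14, 11), (30, 23)) = 45.607
d((17, 27), (3, 20)) = 15.6525
d((17, 27), (11, 13)) = 15.2315
d((17, 27), (-29, 2)) = 52.3546
d((17, 27), (30, 23)) = 13.6015
d((3, 20), (11, 13)) = 10.6301 <-- minimum
d((3, 20), (-29, 2)) = 36.7151
d((3, 20), (30, 23)) = 27.1662
d((11, 13), (-29, 2)) = 41.4849
d((11, 13), (30, 23)) = 21.4709
d((-29, 2), (30, 23)) = 62.6259

Closest pair: (3, 20) and (11, 13) with distance 10.6301

The closest pair is (3, 20) and (11, 13) with Euclidean distance 10.6301. For 7 points, brute-force pairwise comparison is shown above. For large n, the divide-and-conquer algorithm (sort by x, recurse on halves, check the dividing strip) achieves O(n log n).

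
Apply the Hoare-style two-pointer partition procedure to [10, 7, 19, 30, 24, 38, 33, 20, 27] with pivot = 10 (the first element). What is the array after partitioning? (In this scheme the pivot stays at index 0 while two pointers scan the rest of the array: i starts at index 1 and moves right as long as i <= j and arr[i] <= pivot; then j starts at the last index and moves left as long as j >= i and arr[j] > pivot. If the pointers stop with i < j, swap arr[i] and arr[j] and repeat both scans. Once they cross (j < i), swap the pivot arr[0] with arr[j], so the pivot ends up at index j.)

Hoare-style two-pointer partition with pivot = 10:

Initial array: [10, 7, 19, 30, 24, 38, 33, 20, 27]

Pointers start at i = 1, j = 8.
i ends at 2, j ends at 1: the pointers have crossed (j < i), so scanning stops.

Swap pivot arr[0] with arr[1] to place pivot at position 1: [7, 10, 19, 30, 24, 38, 33, 20, 27]
Pivot position: 1

After partitioning with pivot 10, the array becomes [7, 10, 19, 30, 24, 38, 33, 20, 27]. The pivot is placed at index 1. All elements to the left of the pivot are <= 10, and all elements to the right are > 10.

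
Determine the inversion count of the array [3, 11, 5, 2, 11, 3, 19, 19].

Finding inversions in [3, 11, 5, 2, 11, 3, 19, 19]:

(0, 3): arr[0]=3 > arr[3]=2
(1, 2): arr[1]=11 > arr[2]=5
(1, 3): arr[1]=11 > arr[3]=2
(1, 5): arr[1]=11 > arr[5]=3
(2, 3): arr[2]=5 > arr[3]=2
(2, 5): arr[2]=5 > arr[5]=3
(4, 5): arr[4]=11 > arr[5]=3

Total inversions: 7

The array has 7 inversion(s): (0,3), (1,2), (1,3), (1,5), (2,3), (2,5), (4,5). Each pair (i,j) satisfies i < j and arr[i] > arr[j].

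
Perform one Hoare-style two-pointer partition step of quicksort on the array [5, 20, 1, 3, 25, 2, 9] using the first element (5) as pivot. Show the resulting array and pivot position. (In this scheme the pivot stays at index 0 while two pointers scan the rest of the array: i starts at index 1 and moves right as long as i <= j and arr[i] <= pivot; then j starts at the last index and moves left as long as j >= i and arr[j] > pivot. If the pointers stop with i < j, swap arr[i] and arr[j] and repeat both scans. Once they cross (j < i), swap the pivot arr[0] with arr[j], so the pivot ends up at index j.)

Hoare-style two-pointer partition with pivot = 5:

Initial array: [5, 20, 1, 3, 25, 2, 9]

Pointers start at i = 1, j = 6.
i stops at index 1 (arr[1]=20 > 5), j stops at index 5 (arr[5]=2 <= 5): swap arr[1] and arr[5], array becomes [5, 2, 1, 3, 25, 20, 9]
i ends at 4, j ends at 3: the pointers have crossed (j < i), so scanning stops.

Swap pivot arr[0] with arr[3] to place pivot at position 3: [3, 2, 1, 5, 25, 20, 9]
Pivot position: 3

After partitioning with pivot 5, the array becomes [3, 2, 1, 5, 25, 20, 9]. The pivot is placed at index 3. All elements to the left of the pivot are <= 5, and all elements to the right are > 5.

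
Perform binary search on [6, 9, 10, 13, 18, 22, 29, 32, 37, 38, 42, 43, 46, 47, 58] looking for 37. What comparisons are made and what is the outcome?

Binary search for 37 in [6, 9, 10, 13, 18, 22, 29, 32, 37, 38, 42, 43, 46, 47, 58]:

lo=0, hi=14, mid=7, arr[mid]=32 -> 32 < 37, search right half
lo=8, hi=14, mid=11, arr[mid]=43 -> 43 > 37, search left half
lo=8, hi=10, mid=9, arr[mid]=38 -> 38 > 37, search left half
lo=8, hi=8, mid=8, arr[mid]=37 -> Found target at index 8!

Binary search finds 37 at index 8 after 4 comparisons. The search repeatedly halves the search space by comparing with the middle element.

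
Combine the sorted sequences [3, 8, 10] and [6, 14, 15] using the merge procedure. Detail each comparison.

Merging process:

Compare 3 vs 6: take 3 from left. Merged: [3]
Compare 8 vs 6: take 6 from right. Merged: [3, 6]
Compare 8 vs 14: take 8 from left. Merged: [3, 6, 8]
Compare 10 vs 14: take 10 from left. Merged: [3, 6, 8, 10]
Append remaining from right: [14, 15]. Merged: [3, 6, 8, 10, 14, 15]

Final merged array: [3, 6, 8, 10, 14, 15]
Total comparisons: 4

The merged array is [3, 6, 8, 10, 14, 15], requiring 4 comparisons. The merge step runs in O(n) time where n is the total number of elements.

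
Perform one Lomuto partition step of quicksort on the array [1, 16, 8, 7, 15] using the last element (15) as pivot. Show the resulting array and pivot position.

Lomuto partition with pivot = 15:

Initial array: [1, 16, 8, 7, 15]

arr[0]=1 <= 15: swap with position 0, array becomes [1, 16, 8, 7, 15]
arr[1]=16 > 15: no swap
arr[2]=8 <= 15: swap with position 1, array becomes [1, 8, 16, 7, 15]
arr[3]=7 <= 15: swap with position 2, array becomes [1, 8, 7, 16, 15]

Place pivot at position 3: [1, 8, 7, 15, 16]
Pivot position: 3

After partitioning with pivot 15, the array becomes [1, 8, 7, 15, 16]. The pivot is placed at index 3. All elements to the left of the pivot are <= 15, and all elements to the right are > 15.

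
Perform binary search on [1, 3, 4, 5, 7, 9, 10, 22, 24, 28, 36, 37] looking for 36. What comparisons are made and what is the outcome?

Binary search for 36 in [1, 3, 4, 5, 7, 9, 10, 22, 24, 28, 36, 37]:

lo=0, hi=11, mid=5, arr[mid]=9 -> 9 < 36, search right half
lo=6, hi=11, mid=8, arr[mid]=24 -> 24 < 36, search right half
lo=9, hi=11, mid=10, arr[mid]=36 -> Found target at index 10!

Binary search finds 36 at index 10 after 3 comparisons. The search repeatedly halves the search space by comparing with the middle element.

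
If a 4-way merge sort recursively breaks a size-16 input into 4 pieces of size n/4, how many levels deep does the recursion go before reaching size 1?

For divide and conquer with division factor 4:

Problem sizes at each level:
Level 0: 16
Level 1: 4
Level 2: 1

The root is level 0 and the size-1 base case is level 2 (the tree spans levels 0 through 2, i.e. 3 levels counting the root), so the depth is the number of divisions: log_4(16) = 2

The recursion tree depth is log_4(16) = 2. At each level, the problem size is divided by 4, so it takes 2 divisions to reduce to a base case of size 1. The algorithm makes 4 recursive calls at each level.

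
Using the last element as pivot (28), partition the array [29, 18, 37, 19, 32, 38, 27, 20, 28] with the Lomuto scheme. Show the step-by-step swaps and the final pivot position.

Lomuto partition with pivot = 28:

Initial array: [29, 18, 37, 19, 32, 38, 27, 20, 28]

arr[0]=29 > 28: no swap
arr[1]=18 <= 28: swap with position 0, array becomes [18, 29, 37, 19, 32, 38, 27, 20, 28]
arr[2]=37 > 28: no swap
arr[3]=19 <= 28: swap with position 1, array becomes [18, 19, 37, 29, 32, 38, 27, 20, 28]
arr[4]=32 > 28: no swap
arr[5]=38 > 28: no swap
arr[6]=27 <= 28: swap with position 2, array becomes [18, 19, 27, 29, 32, 38, 37, 20, 28]
arr[7]=20 <= 28: swap with position 3, array becomes [18, 19, 27, 20, 32, 38, 37, 29, 28]

Place pivot at position 4: [18, 19, 27, 20, 28, 38, 37, 29, 32]
Pivot position: 4

After partitioning with pivot 28, the array becomes [18, 19, 27, 20, 28, 38, 37, 29, 32]. The pivot is placed at index 4. All elements to the left of the pivot are <= 28, and all elements to the right are > 28.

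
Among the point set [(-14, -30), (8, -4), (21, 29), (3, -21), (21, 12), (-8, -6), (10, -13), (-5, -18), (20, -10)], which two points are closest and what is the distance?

Computing all pairwise distances among 9 points:

d((-14, -30), (8, -4)) = 34.0588
d((-14, -30), (21, 29)) = 68.6003
d((-14, -30), (3, -21)) = 19.2354
d((-14, -30), (21, 12)) = 54.6717
d((-14, -30), (-8, -6)) = 24.7386
d((-14, -30), (10, -13)) = 29.4109
d((-14, -30), (-5, -18)) = 15.0
d((-14, -30), (20, -10)) = 39.4462
d((8, -4), (21, 29)) = 35.4683
d((8, -4), (3, -21)) = 17.72
d((8, -4), (21, 12)) = 20.6155
d((8, -4), (-8, -6)) = 16.1245
d((8, -4), (10, -13)) = 9.2195
d((8, -4), (-5, -18)) = 19.105
d((8, -4), (20, -10)) = 13.4164
d((21, 29), (3, -21)) = 53.1413
d((21, 29), (21, 12)) = 17.0
d((21, 29), (-8, -6)) = 45.4533
d((21, 29), (10, -13)) = 43.4166
d((21, 29), (-5, -18)) = 53.7122
d((21, 29), (20, -10)) = 39.0128
d((3, -21), (21, 12)) = 37.5899
d((3, -21), (-8, -6)) = 18.6011
d((3, -21), (10, -13)) = 10.6301
d((3, -21), (-5, -18)) = 8.544 <-- minimum
d((3, -21), (20, -10)) = 20.2485
d((21, 12), (-8, -6)) = 34.1321
d((21, 12), (10, -13)) = 27.313
d((21, 12), (-5, -18)) = 39.6989
d((21, 12), (20, -10)) = 22.0227
d((-8, -6), (10, -13)) = 19.3132
d((-8, -6), (-5, -18)) = 12.3693
d((-8, -6), (20, -10)) = 28.2843
d((10, -13), (-5, -18)) = 15.8114
d((10, -13), (20, -10)) = 10.4403
d((-5, -18), (20, -10)) = 26.2488

Closest pair: (3, -21) and (-5, -18) with distance 8.544

The closest pair is (3, -21) and (-5, -18) with Euclidean distance 8.544. For 9 points, brute-force pairwise comparison is shown above. For large n, the divide-and-conquer algorithm (sort by x, recurse on halves, check the dividing strip) achieves O(n log n).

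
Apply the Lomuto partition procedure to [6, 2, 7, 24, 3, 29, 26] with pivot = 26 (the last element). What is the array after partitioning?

Lomuto partition with pivot = 26:

Initial array: [6, 2, 7, 24, 3, 29, 26]

arr[0]=6 <= 26: swap with position 0, array becomes [6, 2, 7, 24, 3, 29, 26]
arr[1]=2 <= 26: swap with position 1, array becomes [6, 2, 7, 24, 3, 29, 26]
arr[2]=7 <= 26: swap with position 2, array becomes [6, 2, 7, 24, 3, 29, 26]
arr[3]=24 <= 26: swap with position 3, array becomes [6, 2, 7, 24, 3, 29, 26]
arr[4]=3 <= 26: swap with position 4, array becomes [6, 2, 7, 24, 3, 29, 26]
arr[5]=29 > 26: no swap

Place pivot at position 5: [6, 2, 7, 24, 3, 26, 29]
Pivot position: 5

After partitioning with pivot 26, the array becomes [6, 2, 7, 24, 3, 26, 29]. The pivot is placed at index 5. All elements to the left of the pivot are <= 26, and all elements to the right are > 26.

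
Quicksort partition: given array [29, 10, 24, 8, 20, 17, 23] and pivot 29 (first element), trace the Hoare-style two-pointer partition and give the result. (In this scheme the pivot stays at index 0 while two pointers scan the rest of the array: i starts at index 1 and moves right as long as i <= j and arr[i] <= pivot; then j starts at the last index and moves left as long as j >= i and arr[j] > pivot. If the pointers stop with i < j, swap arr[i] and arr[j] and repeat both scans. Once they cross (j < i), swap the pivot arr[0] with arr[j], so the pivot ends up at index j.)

Hoare-style two-pointer partition with pivot = 29:

Initial array: [29, 10, 24, 8, 20, 17, 23]

Pointers start at i = 1, j = 6.
i ends at 7, j ends at 6: the pointers have crossed (j < i), so scanning stops.

Swap pivot arr[0] with arr[6] to place pivot at position 6: [23, 10, 24, 8, 20, 17, 29]
Pivot position: 6

After partitioning with pivot 29, the array becomes [23, 10, 24, 8, 20, 17, 29]. The pivot is placed at index 6. All elements to the left of the pivot are <= 29, and all elements to the right are > 29.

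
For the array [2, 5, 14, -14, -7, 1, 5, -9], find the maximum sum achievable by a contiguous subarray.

Using Kadane's algorithm on [2, 5, 14, -14, -7, 1, 5, -9]:

Scanning through the array:
Position 1 (value 5): max_ending_here = 7, max_so_far = 7
Position 2 (value 14): max_ending_here = 21, max_so_far = 21
Position 3 (value -14): max_ending_here = 7, max_so_far = 21
Position 4 (value -7): max_ending_here = 0, max_so_far = 21
Position 5 (value 1): max_ending_here = 1, max_so_far = 21
Position 6 (value 5): max_ending_here = 6, max_so_far = 21
Position 7 (value -9): max_ending_here = -3, max_so_far = 21

Maximum subarray: [2, 5, 14]
Maximum sum: 21

The maximum subarray is [2, 5, 14] with sum 21. This subarray runs from index 0 to index 2.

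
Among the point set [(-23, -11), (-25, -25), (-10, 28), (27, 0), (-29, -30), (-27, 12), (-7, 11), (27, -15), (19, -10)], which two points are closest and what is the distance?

Computing all pairwise distances among 9 points:

d((-23, -11), (-25, -25)) = 14.1421
d((-23, -11), (-10, 28)) = 41.1096
d((-23, -11), (27, 0)) = 51.1957
d((-23, -11), (-29, -30)) = 19.9249
d((-23, -11), (-27, 12)) = 23.3452
d((-23, -11), (-7, 11)) = 27.2029
d((-23, -11), (27, -15)) = 50.1597
d((-23, -11), (19, -10)) = 42.0119
d((-25, -25), (-10, 28)) = 55.0818
d((-25, -25), (27, 0)) = 57.6975
d((-25, -25), (-29, -30)) = 6.4031 <-- minimum
d((-25, -25), (-27, 12)) = 37.054
d((-25, -25), (-7, 11)) = 40.2492
d((-25, -25), (27, -15)) = 52.9528
d((-25, -25), (19, -10)) = 46.4866
d((-10, 28), (27, 0)) = 46.4004
d((-10, 28), (-29, -30)) = 61.0328
d((-10, 28), (-27, 12)) = 23.3452
d((-10, 28), (-7, 11)) = 17.2627
d((-10, 28), (27, -15)) = 56.7274
d((-10, 28), (19, -10)) = 47.8017
d((27, 0), (-29, -30)) = 63.5295
d((27, 0), (-27, 12)) = 55.3173
d((27, 0), (-7, 11)) = 35.7351
d((27, 0), (27, -15)) = 15.0
d((27, 0), (19, -10)) = 12.8062
d((-29, -30), (-27, 12)) = 42.0476
d((-29, -30), (-7, 11)) = 46.5296
d((-29, -30), (27, -15)) = 57.9741
d((-29, -30), (19, -10)) = 52.0
d((-27, 12), (-7, 11)) = 20.025
d((-27, 12), (27, -15)) = 60.3738
d((-27, 12), (19, -10)) = 50.9902
d((-7, 11), (27, -15)) = 42.8019
d((-7, 11), (19, -10)) = 33.4215
d((27, -15), (19, -10)) = 9.434

Closest pair: (-25, -25) and (-29, -30) with distance 6.4031

The closest pair is (-25, -25) and (-29, -30) with Euclidean distance 6.4031. For 9 points, brute-force pairwise comparison is shown above. For large n, the divide-and-conquer algorithm (sort by x, recurse on halves, check the dividing strip) achieves O(n log n).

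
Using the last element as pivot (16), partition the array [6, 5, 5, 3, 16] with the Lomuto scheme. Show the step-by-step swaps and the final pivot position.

Lomuto partition with pivot = 16:

Initial array: [6, 5, 5, 3, 16]

arr[0]=6 <= 16: swap with position 0, array becomes [6, 5, 5, 3, 16]
arr[1]=5 <= 16: swap with position 1, array becomes [6, 5, 5, 3, 16]
arr[2]=5 <= 16: swap with position 2, array becomes [6, 5, 5, 3, 16]
arr[3]=3 <= 16: swap with position 3, array becomes [6, 5, 5, 3, 16]

Place pivot at position 4: [6, 5, 5, 3, 16]
Pivot position: 4

After partitioning with pivot 16, the array becomes [6, 5, 5, 3, 16]. The pivot is placed at index 4. All elements to the left of the pivot are <= 16, and all elements to the right are > 16.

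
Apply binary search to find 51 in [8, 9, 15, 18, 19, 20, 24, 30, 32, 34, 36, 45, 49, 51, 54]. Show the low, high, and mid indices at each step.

Binary search for 51 in [8, 9, 15, 18, 19, 20, 24, 30, 32, 34, 36, 45, 49, 51, 54]:

lo=0, hi=14, mid=7, arr[mid]=30 -> 30 < 51, search right half
lo=8, hi=14, mid=11, arr[mid]=45 -> 45 < 51, search right half
lo=12, hi=14, mid=13, arr[mid]=51 -> Found target at index 13!

Binary search finds 51 at index 13 after 3 comparisons. The search repeatedly halves the search space by comparing with the middle element.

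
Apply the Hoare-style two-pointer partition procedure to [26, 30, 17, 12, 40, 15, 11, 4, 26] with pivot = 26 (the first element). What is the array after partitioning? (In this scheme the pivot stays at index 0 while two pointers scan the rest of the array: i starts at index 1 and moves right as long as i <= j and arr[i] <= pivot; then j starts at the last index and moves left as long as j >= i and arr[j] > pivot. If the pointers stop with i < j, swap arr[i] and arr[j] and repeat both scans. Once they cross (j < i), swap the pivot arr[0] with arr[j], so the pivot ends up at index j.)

Hoare-style two-pointer partition with pivot = 26:

Initial array: [26, 30, 17, 12, 40, 15, 11, 4, 26]

Pointers start at i = 1, j = 8.
i stops at index 1 (arr[1]=30 > 26), j stops at index 8 (arr[8]=26 <= 26): swap arr[1] and arr[8], array becomes [26, 26, 17, 12, 40, 15, 11, 4, 30]
i stops at index 4 (arr[4]=40 > 26), j stops at index 7 (arr[7]=4 <= 26): swap arr[4] and arr[7], array becomes [26, 26, 17, 12, 4, 15, 11, 40, 30]
i ends at 7, j ends at 6: the pointers have crossed (j < i), so scanning stops.

Swap pivot arr[0] with arr[6] to place pivot at position 6: [11, 26, 17, 12, 4, 15, 26, 40, 30]
Pivot position: 6

After partitioning with pivot 26, the array becomes [11, 26, 17, 12, 4, 15, 26, 40, 30]. The pivot is placed at index 6. All elements to the left of the pivot are <= 26, and all elements to the right are > 26.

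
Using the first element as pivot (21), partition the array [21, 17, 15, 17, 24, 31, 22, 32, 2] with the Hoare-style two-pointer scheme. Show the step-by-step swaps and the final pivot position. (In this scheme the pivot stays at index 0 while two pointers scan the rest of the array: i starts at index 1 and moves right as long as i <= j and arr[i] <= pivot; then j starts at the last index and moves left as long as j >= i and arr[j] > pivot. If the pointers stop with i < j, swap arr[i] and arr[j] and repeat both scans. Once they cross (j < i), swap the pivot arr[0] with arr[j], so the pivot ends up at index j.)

Hoare-style two-pointer partition with pivot = 21:

Initial array: [21, 17, 15, 17, 24, 31, 22, 32, 2]

Pointers start at i = 1, j = 8.
i stops at index 4 (arr[4]=24 > 21), j stops at index 8 (arr[8]=2 <= 21): swap arr[4] and arr[8], array becomes [21, 17, 15, 17, 2, 31, 22, 32, 24]
i ends at 5, j ends at 4: the pointers have crossed (j < i), so scanning stops.

Swap pivot arr[0] with arr[4] to place pivot at position 4: [2, 17, 15, 17, 21, 31, 22, 32, 24]
Pivot position: 4

After partitioning with pivot 21, the array becomes [2, 17, 15, 17, 21, 31, 22, 32, 24]. The pivot is placed at index 4. All elements to the left of the pivot are <= 21, and all elements to the right are > 21.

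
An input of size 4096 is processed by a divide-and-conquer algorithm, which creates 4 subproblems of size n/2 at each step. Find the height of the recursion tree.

For divide and conquer with division factor 2:

Problem sizes at each level:
Level 0: 4096
Level 1: 2048
Level 2: 1024
Level 3: 512
Level 4: 256
Level 5: 128
Level 6: 64
Level 7: 32
Level 8: 16
Level 9: 8
Level 10: 4
Level 11: 2
Level 12: 1

The root is level 0 and the size-1 base case is level 12 (the tree spans levels 0 through 12, i.e. 13 levels counting the root), so the depth is the number of divisions: log_2(4096) = 12

The recursion tree depth is log_2(4096) = 12. At each level, the problem size is divided by 2, so it takes 12 divisions to reduce to a base case of size 1. The algorithm makes 4 recursive calls at each level.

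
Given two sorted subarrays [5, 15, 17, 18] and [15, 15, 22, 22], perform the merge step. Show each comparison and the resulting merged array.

Merging process:

Compare 5 vs 15: take 5 from left. Merged: [5]
Compare 15 vs 15: take 15 from left. Merged: [5, 15]
Compare 17 vs 15: take 15 from right. Merged: [5, 15, 15]
Compare 17 vs 15: take 15 from right. Merged: [5, 15, 15, 15]
Compare 17 vs 22: take 17 from left. Merged: [5, 15, 15, 15, 17]
Compare 18 vs 22: take 18 from left. Merged: [5, 15, 15, 15, 17, 18]
Append remaining from right: [22, 22]. Merged: [5, 15, 15, 15, 17, 18, 22, 22]

Final merged array: [5, 15, 15, 15, 17, 18, 22, 22]
Total comparisons: 6

The merged array is [5, 15, 15, 15, 17, 18, 22, 22], requiring 6 comparisons. The merge step runs in O(n) time where n is the total number of elements.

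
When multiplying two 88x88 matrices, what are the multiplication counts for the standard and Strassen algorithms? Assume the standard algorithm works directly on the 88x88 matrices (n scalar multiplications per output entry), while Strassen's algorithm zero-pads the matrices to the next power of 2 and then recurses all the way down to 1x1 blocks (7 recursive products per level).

Matrix multiplication for 88x88 matrices:

Strassen's algorithm requires power-of-2 dimensions. Pad 88x88 to 128x128 (next power of 2).

Standard algorithm: 88^3 = 681472 multiplications
Strassen's algorithm: 7^(log2(128)) = 7^7 = 823543 multiplications
Difference: 681472 - 823543 = -142071 (Strassen uses MORE here due to padding overhead — for small or just-over-power-of-2 n, padding can outweigh the per-level savings)

Standard: 681472 multiplications (88^3). Strassen: 823543 multiplications (7^7, after padding to 128x128). Strassen reduces 8 recursive multiplications to 7 at each level.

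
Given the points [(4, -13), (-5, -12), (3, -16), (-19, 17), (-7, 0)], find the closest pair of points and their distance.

Computing all pairwise distances among 5 points:

d((4, -13), (-5, -12)) = 9.0554
d((4, -13), (3, -16)) = 3.1623 <-- minimum
d((4, -13), (-19, 17)) = 37.8021
d((4, -13), (-7, 0)) = 17.0294
d((-5, -12), (3, -16)) = 8.9443
d((-5, -12), (-19, 17)) = 32.2025
d((-5, -12), (-7, 0)) = 12.1655
d((3, -16), (-19, 17)) = 39.6611
d((3, -16), (-7, 0)) = 18.868
d((-19, 17), (-7, 0)) = 20.8087

Closest pair: (4, -13) and (3, -16) with distance 3.1623

The closest pair is (4, -13) and (3, -16) with Euclidean distance 3.1623. For 5 points, brute-force pairwise comparison is shown above. For large n, the divide-and-conquer algorithm (sort by x, recurse on halves, check the dividing strip) achieves O(n log n).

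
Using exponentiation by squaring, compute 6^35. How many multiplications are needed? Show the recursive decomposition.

Computing 6^35 by squaring (build up from 6^1; each line after the first costs one multiplication):

6^1 = 6
6^2 = (6^1)^2 = 6^2 = 36
6^4 = (6^2)^2 = 36^2 = 1296
6^8 = (6^4)^2 = 1296^2 = 1679616
6^16 = (6^8)^2 = 1679616^2 = 2821109907456
6^17 = 6 * 6^16 = 6 * 2821109907456 = 16926659444736
6^34 = (6^17)^2 = 16926659444736^2 = 286511799958070431838109696
6^35 = 6 * 6^34 = 6 * 286511799958070431838109696 = 1719070799748422591028658176

Result: 1719070799748422591028658176
Multiplications needed: 7 (7 lines after 6^1)

6^35 = 1719070799748422591028658176. Using exponentiation by squaring, this requires 7 multiplications. The key idea: if the exponent is even, square the half-power; if odd, multiply by the base once.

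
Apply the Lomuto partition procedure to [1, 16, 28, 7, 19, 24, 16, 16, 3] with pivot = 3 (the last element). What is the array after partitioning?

Lomuto partition with pivot = 3:

Initial array: [1, 16, 28, 7, 19, 24, 16, 16, 3]

arr[0]=1 <= 3: swap with position 0, array becomes [1, 16, 28, 7, 19, 24, 16, 16, 3]
arr[1]=16 > 3: no swap
arr[2]=28 > 3: no swap
arr[3]=7 > 3: no swap
arr[4]=19 > 3: no swap
arr[5]=24 > 3: no swap
arr[6]=16 > 3: no swap
arr[7]=16 > 3: no swap

Place pivot at position 1: [1, 3, 28, 7, 19, 24, 16, 16, 16]
Pivot position: 1

After partitioning with pivot 3, the array becomes [1, 3, 28, 7, 19, 24, 16, 16, 16]. The pivot is placed at index 1. All elements to the left of the pivot are <= 3, and all elements to the right are > 3.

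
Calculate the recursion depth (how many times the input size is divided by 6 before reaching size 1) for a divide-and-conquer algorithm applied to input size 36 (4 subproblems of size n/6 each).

For divide and conquer with division factor 6:

Problem sizes at each level:
Level 0: 36
Level 1: 6
Level 2: 1

The root is level 0 and the size-1 base case is level 2 (the tree spans levels 0 through 2, i.e. 3 levels counting the root), so the depth is the number of divisions: log_6(36) = 2

The recursion tree depth is log_6(36) = 2. At each level, the problem size is divided by 6, so it takes 2 divisions to reduce to a base case of size 1. The algorithm makes 4 recursive calls at each level.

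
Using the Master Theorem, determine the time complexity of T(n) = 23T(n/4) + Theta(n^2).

Master Theorem for T(n) = 23T(n/4) + O(n^2):

a = 23, b = 4, c = 2
log_b(a) = log_4(23) = 2.2618

Case 1: c = 2 < log_4(23) = 2.2618
T(n) = O(n^(log_4 23))

For T(n) = 23T(n/4) + O(n^2): log_4(23) = 2.2618. This is Case 1 of the Master Theorem (c < log_b(a), work dominated by leaves), giving O(n^(log_4 23)).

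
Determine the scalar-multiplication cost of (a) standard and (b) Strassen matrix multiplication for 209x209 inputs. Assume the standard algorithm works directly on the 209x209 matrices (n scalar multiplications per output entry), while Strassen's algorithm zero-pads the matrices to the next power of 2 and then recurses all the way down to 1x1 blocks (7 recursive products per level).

Matrix multiplication for 209x209 matrices:

Strassen's algorithm requires power-of-2 dimensions. Pad 209x209 to 256x256 (next power of 2).

Standard algorithm: 209^3 = 9129329 multiplications
Strassen's algorithm: 7^(log2(256)) = 7^8 = 5764801 multiplications
Savings: 9129329 - 5764801 = 3364528 multiplications

Standard: 9129329 multiplications (209^3). Strassen: 5764801 multiplications (7^8, after padding to 256x256). Strassen reduces 8 recursive multiplications to 7 at each level.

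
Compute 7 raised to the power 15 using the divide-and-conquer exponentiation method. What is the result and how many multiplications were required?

Computing 7^15 by squaring (build up from 7^1; each line after the first costs one multiplication):

7^1 = 7
7^2 = (7^1)^2 = 7^2 = 49
7^3 = 7 * 7^2 = 7 * 49 = 343
7^6 = (7^3)^2 = 343^2 = 117649
7^7 = 7 * 7^6 = 7 * 117649 = 823543
7^14 = (7^7)^2 = 823543^2 = 678223072849
7^15 = 7 * 7^14 = 7 * 678223072849 = 4747561509943

Result: 4747561509943
Multiplications needed: 6 (6 lines after 7^1)

7^15 = 4747561509943. Using exponentiation by squaring, this requires 6 multiplications. The key idea: if the exponent is even, square the half-power; if odd, multiply by the base once.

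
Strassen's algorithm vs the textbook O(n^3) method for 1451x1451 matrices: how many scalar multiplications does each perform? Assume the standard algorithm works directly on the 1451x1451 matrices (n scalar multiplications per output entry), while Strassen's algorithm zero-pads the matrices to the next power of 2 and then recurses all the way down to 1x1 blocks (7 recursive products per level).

Matrix multiplication for 1451x1451 matrices:

Strassen's algorithm requires power-of-2 dimensions. Pad 1451x1451 to 2048x2048 (next power of 2).

Standard algorithm: 1451^3 = 3054936851 multiplications
Strassen's algorithm: 7^(log2(2048)) = 7^11 = 1977326743 multiplications
Savings: 3054936851 - 1977326743 = 1077610108 multiplications

Standard: 3054936851 multiplications (1451^3). Strassen: 1977326743 multiplications (7^11, after padding to 2048x2048). Strassen reduces 8 recursive multiplications to 7 at each level.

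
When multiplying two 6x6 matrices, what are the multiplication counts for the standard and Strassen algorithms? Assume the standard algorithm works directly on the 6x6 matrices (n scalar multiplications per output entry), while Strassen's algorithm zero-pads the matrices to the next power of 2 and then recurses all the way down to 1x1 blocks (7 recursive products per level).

Matrix multiplication for 6x6 matrices:

Strassen's algorithm requires power-of-2 dimensions. Pad 6x6 to 8x8 (next power of 2).

Standard algorithm: 6^3 = 216 multiplications
Strassen's algorithm: 7^(log2(8)) = 7^3 = 343 multiplications
Difference: 216 - 343 = -127 (Strassen uses MORE here due to padding overhead — for small or just-over-power-of-2 n, padding can outweigh the per-level savings)

Standard: 216 multiplications (6^3). Strassen: 343 multiplications (7^3, after padding to 8x8). Strassen reduces 8 recursive multiplications to 7 at each level.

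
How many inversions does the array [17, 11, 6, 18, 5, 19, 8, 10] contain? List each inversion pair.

Finding inversions in [17, 11, 6, 18, 5, 19, 8, 10]:

(0, 1): arr[0]=17 > arr[1]=11
(0, 2): arr[0]=17 > arr[2]=6
(0, 4): arr[0]=17 > arr[4]=5
(0, 6): arr[0]=17 > arr[6]=8
(0, 7): arr[0]=17 > arr[7]=10
(1, 2): arr[1]=11 > arr[2]=6
(1, 4): arr[1]=11 > arr[4]=5
(1, 6): arr[1]=11 > arr[6]=8
(1, 7): arr[1]=11 > arr[7]=10
(2, 4): arr[2]=6 > arr[4]=5
(3, 4): arr[3]=18 > arr[4]=5
(3, 6): arr[3]=18 > arr[6]=8
(3, 7): arr[3]=18 > arr[7]=10
(5, 6): arr[5]=19 > arr[6]=8
(5, 7): arr[5]=19 > arr[7]=10

Total inversions: 15

The array has 15 inversion(s): (0,1), (0,2), (0,4), (0,6), (0,7), (1,2), (1,4), (1,6), (1,7), (2,4), (3,4), (3,6), (3,7), (5,6), (5,7). Each pair (i,j) satisfies i < j and arr[i] > arr[j].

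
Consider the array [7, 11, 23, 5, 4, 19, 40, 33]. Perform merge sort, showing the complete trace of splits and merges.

Merge sort trace:

Split: [7, 11, 23, 5, 4, 19, 40, 33] -> [7, 11, 23, 5] and [4, 19, 40, 33]
  Split: [7, 11, 23, 5] -> [7, 11] and [23, 5]
    Split: [7, 11] -> [7] and [11]
    Merge: [7] + [11] -> [7, 11]
    Split: [23, 5] -> [23] and [5]
    Merge: [23] + [5] -> [5, 23]
  Merge: [7, 11] + [5, 23] -> [5, 7, 11, 23]
  Split: [4, 19, 40, 33] -> [4, 19] and [40, 33]
    Split: [4, 19] -> [4] and [19]
    Merge: [4] + [19] -> [4, 19]
    Split: [40, 33] -> [40] and [33]
    Merge: [40] + [33] -> [33, 40]
  Merge: [4, 19] + [33, 40] -> [4, 19, 33, 40]
Merge: [5, 7, 11, 23] + [4, 19, 33, 40] -> [4, 5, 7, 11, 19, 23, 33, 40]

Final sorted array: [4, 5, 7, 11, 19, 23, 33, 40]

The merge sort proceeds by recursively splitting the array and merging sorted halves.
After all merges, the sorted array is [4, 5, 7, 11, 19, 23, 33, 40].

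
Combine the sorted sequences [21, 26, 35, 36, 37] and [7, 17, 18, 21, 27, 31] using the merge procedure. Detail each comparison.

Merging process:

Compare 21 vs 7: take 7 from right. Merged: [7]
Compare 21 vs 17: take 17 from right. Merged: [7, 17]
Compare 21 vs 18: take 18 from right. Merged: [7, 17, 18]
Compare 21 vs 21: take 21 from left. Merged: [7, 17, 18, 21]
Compare 26 vs 21: take 21 from right. Merged: [7, 17, 18, 21, 21]
Compare 26 vs 27: take 26 from left. Merged: [7, 17, 18, 21, 21, 26]
Compare 35 vs 27: take 27 from right. Merged: [7, 17, 18, 21, 21, 26, 27]
Compare 35 vs 31: take 31 from right. Merged: [7, 17, 18, 21, 21, 26, 27, 31]
Append remaining from left: [35, 36, 37]. Merged: [7, 17, 18, 21, 21, 26, 27, 31, 35, 36, 37]

Final merged array: [7, 17, 18, 21, 21, 26, 27, 31, 35, 36, 37]
Total comparisons: 8

The merged array is [7, 17, 18, 21, 21, 26, 27, 31, 35, 36, 37], requiring 8 comparisons. The merge step runs in O(n) time where n is the total number of elements.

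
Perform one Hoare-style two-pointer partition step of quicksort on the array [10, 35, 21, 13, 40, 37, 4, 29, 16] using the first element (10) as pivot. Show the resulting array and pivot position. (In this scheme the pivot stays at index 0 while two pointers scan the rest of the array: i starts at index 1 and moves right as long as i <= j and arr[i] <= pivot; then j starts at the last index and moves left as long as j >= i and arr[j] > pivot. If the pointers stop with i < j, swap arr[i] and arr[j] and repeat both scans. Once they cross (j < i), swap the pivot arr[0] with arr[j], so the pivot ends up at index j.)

Hoare-style two-pointer partition with pivot = 10:

Initial array: [10, 35, 21, 13, 40, 37, 4, 29, 16]

Pointers start at i = 1, j = 8.
i stops at index 1 (arr[1]=35 > 10), j stops at index 6 (arr[6]=4 <= 10): swap arr[1] and arr[6], array becomes [10, 4, 21, 13, 40, 37, 35, 29, 16]
i ends at 2, j ends at 1: the pointers have crossed (j < i), so scanning stops.

Swap pivot arr[0] with arr[1] to place pivot at position 1: [4, 10, 21, 13, 40, 37, 35, 29, 16]
Pivot position: 1

After partitioning with pivot 10, the array becomes [4, 10, 21, 13, 40, 37, 35, 29, 16]. The pivot is placed at index 1. All elements to the left of the pivot are <= 10, and all elements to the right are > 10.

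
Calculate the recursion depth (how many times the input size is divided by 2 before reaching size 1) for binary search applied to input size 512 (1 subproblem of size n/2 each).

For divide and conquer with division factor 2:

Problem sizes at each level:
Level 0: 512
Level 1: 256
Level 2: 128
Level 3: 64
Level 4: 32
Level 5: 16
Level 6: 8
Level 7: 4
Level 8: 2
Level 9: 1

The root is level 0 and the size-1 base case is level 9 (the tree spans levels 0 through 9, i.e. 10 levels counting the root), so the depth is the number of divisions: log_2(512) = 9

The recursion tree depth is log_2(512) = 9. At each level, the problem size is divided by 2, so it takes 9 divisions to reduce to a base case of size 1. The algorithm makes 1 recursive call at each level.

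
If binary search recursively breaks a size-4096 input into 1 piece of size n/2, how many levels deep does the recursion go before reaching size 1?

For divide and conquer with division factor 2:

Problem sizes at each level:
Level 0: 4096
Level 1: 2048
Level 2: 1024
Level 3: 512
Level 4: 256
Level 5: 128
Level 6: 64
Level 7: 32
Level 8: 16
Level 9: 8
Level 10: 4
Level 11: 2
Level 12: 1

The root is level 0 and the size-1 base case is level 12 (the tree spans levels 0 through 12, i.e. 13 levels counting the root), so the depth is the number of divisions: log_2(4096) = 12

The recursion tree depth is log_2(4096) = 12. At each level, the problem size is divided by 2, so it takes 12 divisions to reduce to a base case of size 1. The algorithm makes 1 recursive call at each level.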